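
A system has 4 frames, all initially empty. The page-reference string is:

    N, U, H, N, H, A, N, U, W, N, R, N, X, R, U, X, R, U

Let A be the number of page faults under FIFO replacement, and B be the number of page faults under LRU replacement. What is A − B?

1

Under FIFO: F F F . . F . . F F F . F . F . . . → 9 faults.
Under LRU: F F F . . F . . F . F . F . F . . . → 8 faults.
A − B = 9 − 8 = 1.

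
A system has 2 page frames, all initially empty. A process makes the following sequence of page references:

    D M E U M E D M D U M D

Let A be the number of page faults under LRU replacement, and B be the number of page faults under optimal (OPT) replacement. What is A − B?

Under LRU: F F F F F F F F . F F F → 11 faults.
Under OPT: F F F F . F F . . F . F → 8 faults.
A − B = 11 − 8 = 3.

3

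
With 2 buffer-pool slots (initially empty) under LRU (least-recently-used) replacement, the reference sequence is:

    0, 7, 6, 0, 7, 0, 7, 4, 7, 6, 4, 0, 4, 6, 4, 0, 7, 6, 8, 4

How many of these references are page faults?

15

0: fault, frames [0]
7: fault, frames [0, 7]
6: fault, evict 0, frames [7, 6]
0: fault, evict 7, frames [6, 0]
7: fault, evict 6, frames [0, 7]
0: hit
7: hit
4: fault, evict 0, frames [7, 4]
7: hit
6: fault, evict 4, frames [7, 6]
4: fault, evict 7, frames [6, 4]
0: fault, evict 6, frames [4, 0]
4: hit
6: fault, evict 0, frames [4, 6]
4: hit
0: fault, evict 6, frames [4, 0]
7: fault, evict 4, frames [0, 7]
6: fault, evict 0, frames [7, 6]
8: fault, evict 7, frames [6, 8]
4: fault, evict 6, frames [8, 4]
Page faults: 15.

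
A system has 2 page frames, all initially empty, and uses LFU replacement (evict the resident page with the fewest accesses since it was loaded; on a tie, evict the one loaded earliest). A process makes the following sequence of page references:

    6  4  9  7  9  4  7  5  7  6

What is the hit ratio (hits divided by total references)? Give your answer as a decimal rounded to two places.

6 → miss, frames {6}
4 → miss, frames {6,4}
9 → miss, evict 6, frames {4,9}
7 → miss, evict 4, frames {9,7}
9 → hit
4 → miss, evict 7, frames {9,4}
7 → miss, evict 4, frames {9,7}
5 → miss, evict 7, frames {9,5}
7 → miss, evict 5, frames {9,7}
6 → miss, evict 7, frames {9,6}
Hits: 1 of 10 references → 1/10 = 0.1000.

0.10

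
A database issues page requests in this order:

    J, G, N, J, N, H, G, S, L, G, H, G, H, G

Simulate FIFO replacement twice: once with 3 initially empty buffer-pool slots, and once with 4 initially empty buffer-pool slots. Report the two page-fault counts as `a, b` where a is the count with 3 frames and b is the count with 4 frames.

8, 7

3 frames: F F F . . F . F F F F . . . → 8 faults.
4 frames: F F F . . F . F F F . . . . → 7 faults.
7 < 8: adding a frame reduced faults, as is typical.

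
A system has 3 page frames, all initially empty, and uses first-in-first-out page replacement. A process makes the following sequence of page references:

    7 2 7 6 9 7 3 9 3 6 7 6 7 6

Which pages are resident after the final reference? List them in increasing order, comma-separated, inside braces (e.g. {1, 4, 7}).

7 -> fault, frames (7)
2 -> fault, frames (7 2)
7 -> hit
6 -> fault, frames (7 2 6)
9 -> fault, evict 7, frames (2 6 9)
7 -> fault, evict 2, frames (6 9 7)
3 -> fault, evict 6, frames (9 7 3)
9 -> hit
3 -> hit
6 -> fault, evict 9, frames (7 3 6)
7 -> hit
6 -> hit
7 -> hit
6 -> hit

{3, 6, 7}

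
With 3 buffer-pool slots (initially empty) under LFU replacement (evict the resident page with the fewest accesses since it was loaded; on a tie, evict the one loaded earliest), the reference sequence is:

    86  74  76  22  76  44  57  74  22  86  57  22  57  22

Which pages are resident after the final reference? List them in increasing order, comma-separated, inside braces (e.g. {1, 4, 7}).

{22, 57, 76}

86 → fault, frames [86]
74 → fault, frames [86, 74]
76 → fault, frames [86, 74, 76]
22 → fault, evict 86, frames [74, 76, 22]
76 → hit
44 → fault, evict 74, frames [76, 22, 44]
57 → fault, evict 22, frames [76, 44, 57]
74 → fault, evict 44, frames [76, 57, 74]
22 → fault, evict 57, frames [76, 74, 22]
86 → fault, evict 74, frames [76, 22, 86]
57 → fault, evict 22, frames [76, 86, 57]
22 → fault, evict 86, frames [76, 57, 22]
57 → hit
22 → hit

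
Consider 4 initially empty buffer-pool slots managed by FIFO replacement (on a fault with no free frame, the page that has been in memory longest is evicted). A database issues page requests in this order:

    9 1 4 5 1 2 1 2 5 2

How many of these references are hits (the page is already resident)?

9: miss, frames [9]
1: miss, frames [9, 1]
4: miss, frames [9, 1, 4]
5: miss, frames [9, 1, 4, 5]
1: hit
2: miss, evict 9, frames [1, 4, 5, 2]
1: hit
2: hit
5: hit
2: hit
Hits: 5.

5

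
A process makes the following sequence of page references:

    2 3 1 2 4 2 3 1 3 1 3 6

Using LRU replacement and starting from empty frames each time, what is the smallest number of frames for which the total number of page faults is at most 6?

4

f=1: 12 faults
f=2: 8 faults
f=3: 7 faults
f=4: 5 faults
f=5: 5 faults
Smallest f with faults ≤ 6 is 4.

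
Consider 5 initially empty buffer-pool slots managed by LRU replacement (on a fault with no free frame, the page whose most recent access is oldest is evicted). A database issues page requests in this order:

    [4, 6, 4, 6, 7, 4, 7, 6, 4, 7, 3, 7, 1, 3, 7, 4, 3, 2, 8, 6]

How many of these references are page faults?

8

4 -> fault, frames {4}
6 -> fault, frames {4,6}
4 -> hit
6 -> hit
7 -> fault, frames {4,6,7}
4 -> hit
7 -> hit
6 -> hit
4 -> hit
7 -> hit
3 -> fault, frames {6,4,7,3}
7 -> hit
1 -> fault, frames {6,4,3,7,1}
3 -> hit
7 -> hit
4 -> hit
3 -> hit
2 -> fault, evict 6, frames {1,7,4,3,2}
8 -> fault, evict 1, frames {7,4,3,2,8}
6 -> fault, evict 7, frames {4,3,2,8,6}
Page faults: 8.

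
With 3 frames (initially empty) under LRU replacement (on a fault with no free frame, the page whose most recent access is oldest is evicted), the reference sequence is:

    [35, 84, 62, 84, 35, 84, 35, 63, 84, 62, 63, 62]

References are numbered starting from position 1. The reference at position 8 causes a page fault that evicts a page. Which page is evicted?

62

pos 1: 35 → fault, frames (35)
pos 2: 84 → fault, frames (35 84)
pos 3: 62 → fault, frames (35 84 62)
pos 4: 84 → hit
pos 5: 35 → hit
pos 6: 84 → hit
pos 7: 35 → hit
pos 8: 63 → fault, evict 62, frames (84 35 63)
At position 8, page 62 is evicted.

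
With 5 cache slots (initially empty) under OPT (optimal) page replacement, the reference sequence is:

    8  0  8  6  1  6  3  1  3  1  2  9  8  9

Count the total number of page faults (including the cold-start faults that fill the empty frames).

7

8: miss, frames {8}
0: miss, frames {8,0}
8: hit
6: miss, frames {8,0,6}
1: miss, frames {8,0,6,1}
6: hit
3: miss, frames {8,0,6,1,3}
1: hit
3: hit
1: hit
2: miss, evict 3, frames {8,0,6,1,2}
9: miss, evict 2, frames {8,0,6,1,9}
8: hit
9: hit
Page faults: 7.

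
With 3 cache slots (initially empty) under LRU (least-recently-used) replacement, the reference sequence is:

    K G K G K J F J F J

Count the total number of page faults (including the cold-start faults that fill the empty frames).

K: fault, frames [K]
G: fault, frames [K, G]
K: hit
G: hit
K: hit
J: fault, frames [G, K, J]
F: fault, evict G, frames [K, J, F]
J: hit
F: hit
J: hit
Page faults: 4.

4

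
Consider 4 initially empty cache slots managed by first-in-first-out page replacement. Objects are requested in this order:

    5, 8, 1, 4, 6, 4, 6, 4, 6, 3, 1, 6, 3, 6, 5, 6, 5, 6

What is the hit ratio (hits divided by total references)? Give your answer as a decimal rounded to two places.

0.61

5: fault, frames (5)
8: fault, frames (5 8)
1: fault, frames (5 8 1)
4: fault, frames (5 8 1 4)
6: fault, evict 5, frames (8 1 4 6)
4: hit
6: hit
4: hit
6: hit
3: fault, evict 8, frames (1 4 6 3)
1: hit
6: hit
3: hit
6: hit
5: fault, evict 1, frames (4 6 3 5)
6: hit
5: hit
6: hit
Hits: 11 of 18 references → 11/18 = 0.6111.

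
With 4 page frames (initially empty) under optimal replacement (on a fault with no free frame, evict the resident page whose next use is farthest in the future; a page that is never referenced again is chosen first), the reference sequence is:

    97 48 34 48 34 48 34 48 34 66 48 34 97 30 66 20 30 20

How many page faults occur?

6

97 -> fault, frames {97}
48 -> fault, frames {97,48}
34 -> fault, frames {97,48,34}
48 -> hit
34 -> hit
48 -> hit
34 -> hit
48 -> hit
34 -> hit
66 -> fault, frames {97,48,34,66}
48 -> hit
34 -> hit
97 -> hit
30 -> fault, evict 34, frames {97,48,66,30}
66 -> hit
20 -> fault, evict 66, frames {97,48,30,20}
30 -> hit
20 -> hit
Page faults: 6.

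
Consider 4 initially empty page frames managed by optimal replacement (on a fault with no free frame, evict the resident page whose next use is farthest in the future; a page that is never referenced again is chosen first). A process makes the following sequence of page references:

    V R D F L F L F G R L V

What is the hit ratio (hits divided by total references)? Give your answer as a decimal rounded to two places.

V: miss, frames (V)
R: miss, frames (V R)
D: miss, frames (V R D)
F: miss, frames (V R D F)
L: miss, evict D, frames (V R F L)
F: hit
L: hit
F: hit
G: miss, evict F, frames (V R L G)
R: hit
L: hit
V: hit
Hits: 6 of 12 references → 6/12 = 0.5000.

0.50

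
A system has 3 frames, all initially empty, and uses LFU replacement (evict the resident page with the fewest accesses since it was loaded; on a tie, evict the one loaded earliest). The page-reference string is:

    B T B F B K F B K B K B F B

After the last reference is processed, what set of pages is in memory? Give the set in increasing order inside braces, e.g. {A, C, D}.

{B, F, K}

B -> fault, frames {B}
T -> fault, frames {B,T}
B -> hit
F -> fault, frames {B,T,F}
B -> hit
K -> fault, evict T, frames {B,F,K}
F -> hit
B -> hit
K -> hit
B -> hit
K -> hit
B -> hit
F -> hit
B -> hit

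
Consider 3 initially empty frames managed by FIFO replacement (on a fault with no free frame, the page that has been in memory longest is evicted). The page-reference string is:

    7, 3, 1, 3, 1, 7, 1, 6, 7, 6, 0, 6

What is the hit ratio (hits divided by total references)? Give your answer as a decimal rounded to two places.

7: miss, frames [7]
3: miss, frames [7, 3]
1: miss, frames [7, 3, 1]
3: hit
1: hit
7: hit
1: hit
6: miss, evict 7, frames [3, 1, 6]
7: miss, evict 3, frames [1, 6, 7]
6: hit
0: miss, evict 1, frames [6, 7, 0]
6: hit
Hits: 6 of 12 references → 6/12 = 0.5000.

0.50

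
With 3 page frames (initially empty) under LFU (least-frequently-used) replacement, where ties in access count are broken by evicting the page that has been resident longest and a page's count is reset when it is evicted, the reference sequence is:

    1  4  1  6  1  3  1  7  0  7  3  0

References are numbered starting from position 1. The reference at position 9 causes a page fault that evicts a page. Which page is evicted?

3

pos 1: 1 → miss, frames (1)
pos 2: 4 → miss, frames (1 4)
pos 3: 1 → hit
pos 4: 6 → miss, frames (1 4 6)
pos 5: 1 → hit
pos 6: 3 → miss, evict 4, frames (1 6 3)
pos 7: 1 → hit
pos 8: 7 → miss, evict 6, frames (1 3 7)
pos 9: 0 → miss, evict 3, frames (1 7 0)
At position 9, page 3 is evicted.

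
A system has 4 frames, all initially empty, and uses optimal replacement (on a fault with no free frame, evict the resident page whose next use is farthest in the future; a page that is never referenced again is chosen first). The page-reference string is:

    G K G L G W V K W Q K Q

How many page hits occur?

G: miss, frames [G]
K: miss, frames [G, K]
G: hit
L: miss, frames [G, K, L]
G: hit
W: miss, frames [G, K, L, W]
V: miss, evict L, frames [G, K, W, V]
K: hit
W: hit
Q: miss, evict V, frames [G, K, W, Q]
K: hit
Q: hit
Hits: 6.

6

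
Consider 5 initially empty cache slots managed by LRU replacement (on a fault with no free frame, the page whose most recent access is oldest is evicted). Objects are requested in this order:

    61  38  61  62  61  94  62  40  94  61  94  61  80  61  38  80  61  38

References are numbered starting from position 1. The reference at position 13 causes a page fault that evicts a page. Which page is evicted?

38

pos 1: 61: fault, frames [61]
pos 2: 38: fault, frames [61, 38]
pos 3: 61: hit
pos 4: 62: fault, frames [38, 61, 62]
pos 5: 61: hit
pos 6: 94: fault, frames [38, 62, 61, 94]
pos 7: 62: hit
pos 8: 40: fault, frames [38, 61, 94, 62, 40]
pos 9: 94: hit
pos 10: 61: hit
pos 11: 94: hit
pos 12: 61: hit
pos 13: 80: fault, evict 38, frames [62, 40, 94, 61, 80]
At position 13, page 38 is evicted.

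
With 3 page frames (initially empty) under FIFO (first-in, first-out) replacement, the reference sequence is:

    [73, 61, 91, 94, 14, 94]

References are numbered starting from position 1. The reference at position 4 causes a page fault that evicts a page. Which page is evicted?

73

pos 1: 73: miss, frames [73]
pos 2: 61: miss, frames [73, 61]
pos 3: 91: miss, frames [73, 61, 91]
pos 4: 94: miss, evict 73, frames [61, 91, 94]
At position 4, page 73 is evicted.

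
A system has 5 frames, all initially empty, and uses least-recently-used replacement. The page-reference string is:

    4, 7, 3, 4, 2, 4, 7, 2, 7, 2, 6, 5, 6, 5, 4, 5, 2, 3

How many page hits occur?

11

4: fault, frames {4}
7: fault, frames {4,7}
3: fault, frames {4,7,3}
4: hit
2: fault, frames {7,3,4,2}
4: hit
7: hit
2: hit
7: hit
2: hit
6: fault, frames {3,4,7,2,6}
5: fault, evict 3, frames {4,7,2,6,5}
6: hit
5: hit
4: hit
5: hit
2: hit
3: fault, evict 7, frames {6,4,5,2,3}
Hits: 11.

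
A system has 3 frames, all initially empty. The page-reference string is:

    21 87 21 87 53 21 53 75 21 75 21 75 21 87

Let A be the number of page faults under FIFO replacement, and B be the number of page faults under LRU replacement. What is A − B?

1

Under FIFO: F F . . F . . F F . . . . F → 6 faults.
Under LRU: F F . . F . . F . . . . . F → 5 faults.
A − B = 6 − 5 = 1.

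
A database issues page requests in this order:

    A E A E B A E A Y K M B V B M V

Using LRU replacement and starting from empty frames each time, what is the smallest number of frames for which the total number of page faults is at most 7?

6

f=1: 16 faults
f=2: 12 faults
f=3: 8 faults
f=4: 8 faults
f=5: 8 faults
f=6: 7 faults
f=7: 7 faults
Smallest f with faults ≤ 7 is 6.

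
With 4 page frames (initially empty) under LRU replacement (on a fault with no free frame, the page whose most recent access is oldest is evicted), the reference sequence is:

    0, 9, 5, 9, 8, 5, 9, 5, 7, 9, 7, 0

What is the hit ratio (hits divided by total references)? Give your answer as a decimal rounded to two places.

0 → fault, frames [0]
9 → fault, frames [0, 9]
5 → fault, frames [0, 9, 5]
9 → hit
8 → fault, frames [0, 5, 9, 8]
5 → hit
9 → hit
5 → hit
7 → fault, evict 0, frames [8, 9, 5, 7]
9 → hit
7 → hit
0 → fault, evict 8, frames [5, 9, 7, 0]
Hits: 6 of 12 references → 6/12 = 0.5000.

0.50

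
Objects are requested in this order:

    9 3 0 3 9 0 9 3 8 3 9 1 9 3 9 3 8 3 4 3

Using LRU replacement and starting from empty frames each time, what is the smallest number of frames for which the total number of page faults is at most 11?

3

f=1: 20 faults
f=2: 12 faults
f=3: 7 faults
f=4: 6 faults
f=5: 6 faults
f=6: 6 faults
Smallest f with faults ≤ 11 is 3.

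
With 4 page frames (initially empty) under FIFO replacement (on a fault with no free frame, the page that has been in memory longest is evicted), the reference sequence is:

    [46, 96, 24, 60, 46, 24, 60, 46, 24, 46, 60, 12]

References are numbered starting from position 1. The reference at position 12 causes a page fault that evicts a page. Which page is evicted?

pos 1: 46: miss, frames [46]
pos 2: 96: miss, frames [46, 96]
pos 3: 24: miss, frames [46, 96, 24]
pos 4: 60: miss, frames [46, 96, 24, 60]
pos 5: 46: hit
pos 6: 24: hit
pos 7: 60: hit
pos 8: 46: hit
pos 9: 24: hit
pos 10: 46: hit
pos 11: 60: hit
pos 12: 12: miss, evict 46, frames [96, 24, 60, 12]
At position 12, page 46 is evicted.

46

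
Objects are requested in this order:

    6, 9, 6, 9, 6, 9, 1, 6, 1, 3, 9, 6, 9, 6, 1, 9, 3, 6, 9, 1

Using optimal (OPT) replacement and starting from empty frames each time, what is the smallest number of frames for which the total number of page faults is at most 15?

2

f=1: 20 faults
f=2: 9 faults
f=3: 6 faults
f=4: 4 faults
Smallest f with faults ≤ 15 is 2.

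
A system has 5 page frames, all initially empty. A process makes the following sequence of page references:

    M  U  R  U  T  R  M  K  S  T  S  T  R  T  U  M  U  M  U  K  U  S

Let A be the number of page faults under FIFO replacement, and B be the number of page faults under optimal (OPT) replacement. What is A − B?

Under FIFO: F F F . F . . F F . . . . . . F F . . . . . → 8 faults.
Under OPT: F F F . F . . F F . . . . . . . . . . F . . → 7 faults.
A − B = 8 − 7 = 1.

1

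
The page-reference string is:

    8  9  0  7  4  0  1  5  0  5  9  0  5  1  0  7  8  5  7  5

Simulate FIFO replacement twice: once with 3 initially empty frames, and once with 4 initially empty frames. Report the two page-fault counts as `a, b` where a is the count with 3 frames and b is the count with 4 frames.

13, 12

3 frames: F F F F F . F F F . F . . F . F F F . . → 13 faults.
4 frames: F F F F F . F F F . F . . . . F F F . . → 12 faults.
12 < 13: adding a frame reduced faults, as is typical.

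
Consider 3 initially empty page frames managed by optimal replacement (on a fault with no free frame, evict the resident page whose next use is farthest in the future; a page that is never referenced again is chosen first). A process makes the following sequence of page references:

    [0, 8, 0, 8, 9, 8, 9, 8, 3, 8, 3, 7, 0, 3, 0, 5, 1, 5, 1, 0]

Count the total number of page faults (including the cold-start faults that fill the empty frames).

0 → miss, frames {0}
8 → miss, frames {0,8}
0 → hit
8 → hit
9 → miss, frames {0,8,9}
8 → hit
9 → hit
8 → hit
3 → miss, evict 9, frames {0,8,3}
8 → hit
3 → hit
7 → miss, evict 8, frames {0,3,7}
0 → hit
3 → hit
0 → hit
5 → miss, evict 7, frames {0,3,5}
1 → miss, evict 3, frames {0,5,1}
5 → hit
1 → hit
0 → hit
Page faults: 7.

7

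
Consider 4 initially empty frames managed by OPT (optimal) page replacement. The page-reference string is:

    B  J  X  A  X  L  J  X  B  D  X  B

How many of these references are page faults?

B: miss, frames {B}
J: miss, frames {B,J}
X: miss, frames {B,J,X}
A: miss, frames {B,J,X,A}
X: hit
L: miss, evict A, frames {B,J,X,L}
J: hit
X: hit
B: hit
D: miss, evict L, frames {B,J,X,D}
X: hit
B: hit
Page faults: 6.

6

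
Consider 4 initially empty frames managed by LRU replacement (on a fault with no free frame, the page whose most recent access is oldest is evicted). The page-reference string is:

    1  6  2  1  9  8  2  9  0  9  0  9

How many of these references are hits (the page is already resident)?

6

1 → fault, frames [1]
6 → fault, frames [1, 6]
2 → fault, frames [1, 6, 2]
1 → hit
9 → fault, frames [6, 2, 1, 9]
8 → fault, evict 6, frames [2, 1, 9, 8]
2 → hit
9 → hit
0 → fault, evict 1, frames [8, 2, 9, 0]
9 → hit
0 → hit
9 → hit
Hits: 6.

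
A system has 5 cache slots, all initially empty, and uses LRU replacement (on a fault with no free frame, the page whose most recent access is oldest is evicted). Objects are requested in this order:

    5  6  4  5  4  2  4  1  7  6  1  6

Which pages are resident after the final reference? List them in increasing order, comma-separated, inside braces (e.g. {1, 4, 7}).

5 → miss, frames (5)
6 → miss, frames (5 6)
4 → miss, frames (5 6 4)
5 → hit
4 → hit
2 → miss, frames (6 5 4 2)
4 → hit
1 → miss, frames (6 5 2 4 1)
7 → miss, evict 6, frames (5 2 4 1 7)
6 → miss, evict 5, frames (2 4 1 7 6)
1 → hit
6 → hit

{1, 2, 4, 6, 7}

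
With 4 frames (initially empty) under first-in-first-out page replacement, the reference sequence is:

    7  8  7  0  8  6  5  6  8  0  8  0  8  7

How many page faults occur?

6

7 -> fault, frames {7}
8 -> fault, frames {7,8}
7 -> hit
0 -> fault, frames {7,8,0}
8 -> hit
6 -> fault, frames {7,8,0,6}
5 -> fault, evict 7, frames {8,0,6,5}
6 -> hit
8 -> hit
0 -> hit
8 -> hit
0 -> hit
8 -> hit
7 -> fault, evict 8, frames {0,6,5,7}
Page faults: 6.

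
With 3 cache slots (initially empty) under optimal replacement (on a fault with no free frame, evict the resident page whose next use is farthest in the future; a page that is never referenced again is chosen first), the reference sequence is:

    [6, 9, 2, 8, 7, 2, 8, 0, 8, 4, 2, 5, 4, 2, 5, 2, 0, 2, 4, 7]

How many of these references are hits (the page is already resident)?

6 -> fault, frames (6)
9 -> fault, frames (6 9)
2 -> fault, frames (6 9 2)
8 -> fault, evict 9, frames (6 2 8)
7 -> fault, evict 6, frames (2 8 7)
2 -> hit
8 -> hit
0 -> fault, evict 7, frames (2 8 0)
8 -> hit
4 -> fault, evict 8, frames (2 0 4)
2 -> hit
5 -> fault, evict 0, frames (2 4 5)
4 -> hit
2 -> hit
5 -> hit
2 -> hit
0 -> fault, evict 5, frames (2 4 0)
2 -> hit
4 -> hit
7 -> fault, evict 0, frames (2 4 7)
Hits: 10.

10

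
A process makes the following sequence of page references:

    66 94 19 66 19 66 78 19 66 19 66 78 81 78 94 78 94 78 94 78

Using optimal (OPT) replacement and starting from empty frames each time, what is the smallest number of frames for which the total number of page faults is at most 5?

f=1: 20 faults
f=2: 8 faults
f=3: 6 faults
f=4: 5 faults
f=5: 5 faults
Smallest f with faults ≤ 5 is 4.

4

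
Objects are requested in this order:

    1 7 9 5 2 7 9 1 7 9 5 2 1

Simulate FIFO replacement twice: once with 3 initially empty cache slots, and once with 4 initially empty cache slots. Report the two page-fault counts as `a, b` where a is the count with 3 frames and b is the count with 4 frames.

10, 11

3 frames: F F F F F F F F . . F F . → 10 faults.
4 frames: F F F F F . . F F F F F F → 11 faults.
11 > 10: adding a frame increased faults — Belady's anomaly.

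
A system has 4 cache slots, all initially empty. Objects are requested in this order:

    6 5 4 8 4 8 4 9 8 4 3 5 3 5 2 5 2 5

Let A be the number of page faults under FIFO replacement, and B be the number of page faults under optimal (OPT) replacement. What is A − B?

Under FIFO: F F F F . . . F . . F F . . F . . . → 8 faults.
Under OPT: F F F F . . . F . . F . . . F . . . → 7 faults.
A − B = 8 − 7 = 1.

1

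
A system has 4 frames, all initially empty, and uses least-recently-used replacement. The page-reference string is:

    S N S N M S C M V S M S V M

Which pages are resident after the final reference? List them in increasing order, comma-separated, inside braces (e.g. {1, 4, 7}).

{C, M, S, V}

S -> fault, frames (S)
N -> fault, frames (S N)
S -> hit
N -> hit
M -> fault, frames (S N M)
S -> hit
C -> fault, frames (N M S C)
M -> hit
V -> fault, evict N, frames (S C M V)
S -> hit
M -> hit
S -> hit
V -> hit
M -> hit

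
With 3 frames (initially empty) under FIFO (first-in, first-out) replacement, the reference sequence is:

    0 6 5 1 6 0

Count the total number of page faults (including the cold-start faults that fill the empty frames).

0: miss, frames [0]
6: miss, frames [0, 6]
5: miss, frames [0, 6, 5]
1: miss, evict 0, frames [6, 5, 1]
6: hit
0: miss, evict 6, frames [5, 1, 0]
Page faults: 5.

5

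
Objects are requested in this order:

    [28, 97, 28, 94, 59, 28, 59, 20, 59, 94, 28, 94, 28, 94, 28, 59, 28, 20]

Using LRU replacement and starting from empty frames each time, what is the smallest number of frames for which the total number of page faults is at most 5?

f=1: 18 faults
f=2: 10 faults
f=3: 8 faults
f=4: 5 faults
f=5: 5 faults
Smallest f with faults ≤ 5 is 4.

4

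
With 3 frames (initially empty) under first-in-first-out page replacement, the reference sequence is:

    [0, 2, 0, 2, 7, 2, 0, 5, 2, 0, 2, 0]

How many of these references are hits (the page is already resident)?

6

0: miss, frames [0]
2: miss, frames [0, 2]
0: hit
2: hit
7: miss, frames [0, 2, 7]
2: hit
0: hit
5: miss, evict 0, frames [2, 7, 5]
2: hit
0: miss, evict 2, frames [7, 5, 0]
2: miss, evict 7, frames [5, 0, 2]
0: hit
Hits: 6.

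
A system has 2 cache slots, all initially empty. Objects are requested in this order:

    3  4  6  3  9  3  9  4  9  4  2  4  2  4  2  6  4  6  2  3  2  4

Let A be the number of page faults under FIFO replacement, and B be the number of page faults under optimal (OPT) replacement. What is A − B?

Under FIFO: F F F F F . . F . . F . . . . F F . F F . F → 12 faults.
Under OPT: F F F . F . . F . . F . . . . F . . F F . F → 10 faults.
A − B = 12 − 10 = 2.

2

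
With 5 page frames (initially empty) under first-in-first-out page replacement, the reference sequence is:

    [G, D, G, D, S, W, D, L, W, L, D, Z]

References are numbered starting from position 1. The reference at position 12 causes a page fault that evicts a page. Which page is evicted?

G

pos 1: G → miss, frames [G]
pos 2: D → miss, frames [G, D]
pos 3: G → hit
pos 4: D → hit
pos 5: S → miss, frames [G, D, S]
pos 6: W → miss, frames [G, D, S, W]
pos 7: D → hit
pos 8: L → miss, frames [G, D, S, W, L]
pos 9: W → hit
pos 10: L → hit
pos 11: D → hit
pos 12: Z → miss, evict G, frames [D, S, W, L, Z]
At position 12, page G is evicted.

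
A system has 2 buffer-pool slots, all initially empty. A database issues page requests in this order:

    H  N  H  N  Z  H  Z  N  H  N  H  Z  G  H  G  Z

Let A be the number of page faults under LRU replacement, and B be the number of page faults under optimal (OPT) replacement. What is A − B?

3

Under LRU: F F . . F F . F F . . F F F . F → 10 faults.
Under OPT: F F . . F . . F . . . F F . . F → 7 faults.
A − B = 10 − 7 = 3.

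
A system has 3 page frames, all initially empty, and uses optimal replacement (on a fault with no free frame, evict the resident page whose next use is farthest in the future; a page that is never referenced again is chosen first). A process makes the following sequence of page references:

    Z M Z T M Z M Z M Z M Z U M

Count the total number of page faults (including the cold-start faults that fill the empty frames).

Z: fault, frames [Z]
M: fault, frames [Z, M]
Z: hit
T: fault, frames [Z, M, T]
M: hit
Z: hit
M: hit
Z: hit
M: hit
Z: hit
M: hit
Z: hit
U: fault, evict T, frames [Z, M, U]
M: hit
Page faults: 4.

4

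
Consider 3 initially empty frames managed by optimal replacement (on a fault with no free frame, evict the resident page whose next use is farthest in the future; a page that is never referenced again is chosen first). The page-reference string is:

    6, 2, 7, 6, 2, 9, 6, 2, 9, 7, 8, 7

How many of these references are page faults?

6: miss, frames (6)
2: miss, frames (6 2)
7: miss, frames (6 2 7)
6: hit
2: hit
9: miss, evict 7, frames (6 2 9)
6: hit
2: hit
9: hit
7: miss, evict 9, frames (6 2 7)
8: miss, evict 2, frames (6 7 8)
7: hit
Page faults: 6.

6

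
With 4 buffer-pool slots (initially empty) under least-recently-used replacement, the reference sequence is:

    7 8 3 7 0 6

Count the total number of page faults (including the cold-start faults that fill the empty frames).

7 -> miss, frames [7]
8 -> miss, frames [7, 8]
3 -> miss, frames [7, 8, 3]
7 -> hit
0 -> miss, frames [8, 3, 7, 0]
6 -> miss, evict 8, frames [3, 7, 0, 6]
Page faults: 5.

5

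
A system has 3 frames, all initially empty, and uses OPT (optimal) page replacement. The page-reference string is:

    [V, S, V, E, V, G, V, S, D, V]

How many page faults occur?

5

V -> miss, frames [V]
S -> miss, frames [V, S]
V -> hit
E -> miss, frames [V, S, E]
V -> hit
G -> miss, evict E, frames [V, S, G]
V -> hit
S -> hit
D -> miss, evict G, frames [V, S, D]
V -> hit
Page faults: 5.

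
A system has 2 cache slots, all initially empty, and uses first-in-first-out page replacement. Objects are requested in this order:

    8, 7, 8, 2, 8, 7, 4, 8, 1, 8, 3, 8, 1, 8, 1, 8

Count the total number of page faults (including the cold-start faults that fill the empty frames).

11

8 -> miss, frames [8]
7 -> miss, frames [8, 7]
8 -> hit
2 -> miss, evict 8, frames [7, 2]
8 -> miss, evict 7, frames [2, 8]
7 -> miss, evict 2, frames [8, 7]
4 -> miss, evict 8, frames [7, 4]
8 -> miss, evict 7, frames [4, 8]
1 -> miss, evict 4, frames [8, 1]
8 -> hit
3 -> miss, evict 8, frames [1, 3]
8 -> miss, evict 1, frames [3, 8]
1 -> miss, evict 3, frames [8, 1]
8 -> hit
1 -> hit
8 -> hit
Page faults: 11.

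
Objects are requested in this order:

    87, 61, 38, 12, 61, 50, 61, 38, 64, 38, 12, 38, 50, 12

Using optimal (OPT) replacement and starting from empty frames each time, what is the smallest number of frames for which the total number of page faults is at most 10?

2

f=1: 14 faults
f=2: 9 faults
f=3: 7 faults
f=4: 6 faults
f=5: 6 faults
f=6: 6 faults
Smallest f with faults ≤ 10 is 2.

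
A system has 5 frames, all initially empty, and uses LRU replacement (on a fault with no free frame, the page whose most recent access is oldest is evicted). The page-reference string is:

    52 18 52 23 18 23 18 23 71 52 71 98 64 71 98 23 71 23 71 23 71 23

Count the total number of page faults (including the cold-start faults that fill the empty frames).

6

52 → miss, frames {52}
18 → miss, frames {52,18}
52 → hit
23 → miss, frames {18,52,23}
18 → hit
23 → hit
18 → hit
23 → hit
71 → miss, frames {52,18,23,71}
52 → hit
71 → hit
98 → miss, frames {18,23,52,71,98}
64 → miss, evict 18, frames {23,52,71,98,64}
71 → hit
98 → hit
23 → hit
71 → hit
23 → hit
71 → hit
23 → hit
71 → hit
23 → hit
Page faults: 6.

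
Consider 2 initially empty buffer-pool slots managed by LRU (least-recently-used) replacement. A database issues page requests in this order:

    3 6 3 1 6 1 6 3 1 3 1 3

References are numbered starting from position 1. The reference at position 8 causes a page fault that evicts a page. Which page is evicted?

pos 1: 3 -> miss, frames (3)
pos 2: 6 -> miss, frames (3 6)
pos 3: 3 -> hit
pos 4: 1 -> miss, evict 6, frames (3 1)
pos 5: 6 -> miss, evict 3, frames (1 6)
pos 6: 1 -> hit
pos 7: 6 -> hit
pos 8: 3 -> miss, evict 1, frames (6 3)
At position 8, page 1 is evicted.

1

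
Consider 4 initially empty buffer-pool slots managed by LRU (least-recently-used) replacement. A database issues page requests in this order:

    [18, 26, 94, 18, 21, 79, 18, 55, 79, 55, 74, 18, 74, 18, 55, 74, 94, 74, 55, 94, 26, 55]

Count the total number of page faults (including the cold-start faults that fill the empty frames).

9

18 -> fault, frames [18]
26 -> fault, frames [18, 26]
94 -> fault, frames [18, 26, 94]
18 -> hit
21 -> fault, frames [26, 94, 18, 21]
79 -> fault, evict 26, frames [94, 18, 21, 79]
18 -> hit
55 -> fault, evict 94, frames [21, 79, 18, 55]
79 -> hit
55 -> hit
74 -> fault, evict 21, frames [18, 79, 55, 74]
18 -> hit
74 -> hit
18 -> hit
55 -> hit
74 -> hit
94 -> fault, evict 79, frames [18, 55, 74, 94]
74 -> hit
55 -> hit
94 -> hit
26 -> fault, evict 18, frames [74, 55, 94, 26]
55 -> hit
Page faults: 9.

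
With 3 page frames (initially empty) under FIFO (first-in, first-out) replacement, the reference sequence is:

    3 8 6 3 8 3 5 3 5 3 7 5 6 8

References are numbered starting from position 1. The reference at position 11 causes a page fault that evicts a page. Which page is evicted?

6

pos 1: 3 -> fault, frames (3)
pos 2: 8 -> fault, frames (3 8)
pos 3: 6 -> fault, frames (3 8 6)
pos 4: 3 -> hit
pos 5: 8 -> hit
pos 6: 3 -> hit
pos 7: 5 -> fault, evict 3, frames (8 6 5)
pos 8: 3 -> fault, evict 8, frames (6 5 3)
pos 9: 5 -> hit
pos 10: 3 -> hit
pos 11: 7 -> fault, evict 6, frames (5 3 7)
At position 11, page 6 is evicted.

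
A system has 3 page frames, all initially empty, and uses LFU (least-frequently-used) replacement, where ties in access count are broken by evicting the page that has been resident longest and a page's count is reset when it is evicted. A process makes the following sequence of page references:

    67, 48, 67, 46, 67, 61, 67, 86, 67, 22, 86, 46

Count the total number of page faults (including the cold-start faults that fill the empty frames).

7

67 -> fault, frames [67]
48 -> fault, frames [67, 48]
67 -> hit
46 -> fault, frames [67, 48, 46]
67 -> hit
61 -> fault, evict 48, frames [67, 46, 61]
67 -> hit
86 -> fault, evict 46, frames [67, 61, 86]
67 -> hit
22 -> fault, evict 61, frames [67, 86, 22]
86 -> hit
46 -> fault, evict 22, frames [67, 86, 46]
Page faults: 7.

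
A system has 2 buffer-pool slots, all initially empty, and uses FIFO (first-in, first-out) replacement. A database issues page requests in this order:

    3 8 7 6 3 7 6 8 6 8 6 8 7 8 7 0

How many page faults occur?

10

3: miss, frames {3}
8: miss, frames {3,8}
7: miss, evict 3, frames {8,7}
6: miss, evict 8, frames {7,6}
3: miss, evict 7, frames {6,3}
7: miss, evict 6, frames {3,7}
6: miss, evict 3, frames {7,6}
8: miss, evict 7, frames {6,8}
6: hit
8: hit
6: hit
8: hit
7: miss, evict 6, frames {8,7}
8: hit
7: hit
0: miss, evict 8, frames {7,0}
Page faults: 10.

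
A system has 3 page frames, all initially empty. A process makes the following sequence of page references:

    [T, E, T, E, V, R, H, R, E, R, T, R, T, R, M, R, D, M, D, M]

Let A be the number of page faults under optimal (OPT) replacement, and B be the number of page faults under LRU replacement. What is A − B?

Under OPT: F F . . F F F . . . F . . . F . F . . . → 8 faults.
Under LRU: F F . . F F F . F . F . . . F . F . . . → 9 faults.
A − B = 8 − 9 = -1.

-1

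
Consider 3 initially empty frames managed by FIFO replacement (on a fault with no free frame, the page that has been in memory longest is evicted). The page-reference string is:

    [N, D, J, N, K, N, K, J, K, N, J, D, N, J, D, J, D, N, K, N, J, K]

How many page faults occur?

9

N -> miss, frames {N}
D -> miss, frames {N,D}
J -> miss, frames {N,D,J}
N -> hit
K -> miss, evict N, frames {D,J,K}
N -> miss, evict D, frames {J,K,N}
K -> hit
J -> hit
K -> hit
N -> hit
J -> hit
D -> miss, evict J, frames {K,N,D}
N -> hit
J -> miss, evict K, frames {N,D,J}
D -> hit
J -> hit
D -> hit
N -> hit
K -> miss, evict N, frames {D,J,K}
N -> miss, evict D, frames {J,K,N}
J -> hit
K -> hit
Page faults: 9.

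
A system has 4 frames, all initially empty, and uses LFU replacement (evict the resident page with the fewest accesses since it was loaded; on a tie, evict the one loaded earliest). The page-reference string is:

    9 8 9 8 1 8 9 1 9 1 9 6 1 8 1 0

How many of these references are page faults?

9 -> miss, frames [9]
8 -> miss, frames [9, 8]
9 -> hit
8 -> hit
1 -> miss, frames [9, 8, 1]
8 -> hit
9 -> hit
1 -> hit
9 -> hit
1 -> hit
9 -> hit
6 -> miss, frames [9, 8, 1, 6]
1 -> hit
8 -> hit
1 -> hit
0 -> miss, evict 6, frames [9, 8, 1, 0]
Page faults: 5.

5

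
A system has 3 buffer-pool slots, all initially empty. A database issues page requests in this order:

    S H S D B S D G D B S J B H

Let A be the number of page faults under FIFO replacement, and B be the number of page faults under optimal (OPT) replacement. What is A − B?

3

Under FIFO: F F . F F F . F F F F F . F → 11 faults.
Under OPT: F F . F F . . F . . F F . F → 8 faults.
A − B = 11 − 8 = 3.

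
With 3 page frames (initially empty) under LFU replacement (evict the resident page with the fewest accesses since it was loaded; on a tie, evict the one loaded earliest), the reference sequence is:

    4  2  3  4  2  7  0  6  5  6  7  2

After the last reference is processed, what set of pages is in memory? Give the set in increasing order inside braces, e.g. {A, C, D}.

{2, 4, 7}

4 → fault, frames (4)
2 → fault, frames (4 2)
3 → fault, frames (4 2 3)
4 → hit
2 → hit
7 → fault, evict 3, frames (4 2 7)
0 → fault, evict 7, frames (4 2 0)
6 → fault, evict 0, frames (4 2 6)
5 → fault, evict 6, frames (4 2 5)
6 → fault, evict 5, frames (4 2 6)
7 → fault, evict 6, frames (4 2 7)
2 → hit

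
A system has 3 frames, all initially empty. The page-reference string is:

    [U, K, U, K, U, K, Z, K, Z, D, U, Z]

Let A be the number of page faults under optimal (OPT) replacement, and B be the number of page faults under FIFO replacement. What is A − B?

Under OPT: F F . . . . F . . F . . → 4 faults.
Under FIFO: F F . . . . F . . F F . → 5 faults.
A − B = 4 − 5 = -1.

-1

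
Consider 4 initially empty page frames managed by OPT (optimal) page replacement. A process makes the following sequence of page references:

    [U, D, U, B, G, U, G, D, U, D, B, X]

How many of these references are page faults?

5

U → miss, frames [U]
D → miss, frames [U, D]
U → hit
B → miss, frames [U, D, B]
G → miss, frames [U, D, B, G]
U → hit
G → hit
D → hit
U → hit
D → hit
B → hit
X → miss, evict G, frames [U, D, B, X]
Page faults: 5.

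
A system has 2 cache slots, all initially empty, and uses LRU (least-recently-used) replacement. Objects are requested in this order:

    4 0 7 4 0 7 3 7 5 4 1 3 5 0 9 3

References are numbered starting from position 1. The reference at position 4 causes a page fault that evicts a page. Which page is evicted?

pos 1: 4 -> fault, frames {4}
pos 2: 0 -> fault, frames {4,0}
pos 3: 7 -> fault, evict 4, frames {0,7}
pos 4: 4 -> fault, evict 0, frames {7,4}
At position 4, page 0 is evicted.

0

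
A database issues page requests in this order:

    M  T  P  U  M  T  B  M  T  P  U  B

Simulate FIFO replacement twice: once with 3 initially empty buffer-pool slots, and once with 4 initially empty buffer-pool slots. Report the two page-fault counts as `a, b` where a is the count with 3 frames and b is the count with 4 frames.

3 frames: F F F F F F F . . F F . → 9 faults.
4 frames: F F F F . . F F F F F F → 10 faults.
10 > 9: adding a frame increased faults — Belady's anomaly.

9, 10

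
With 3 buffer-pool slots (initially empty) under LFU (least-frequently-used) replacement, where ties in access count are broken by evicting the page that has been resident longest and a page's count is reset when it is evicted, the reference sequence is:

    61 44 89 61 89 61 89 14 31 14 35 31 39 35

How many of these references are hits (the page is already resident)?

4

61: miss, frames [61]
44: miss, frames [61, 44]
89: miss, frames [61, 44, 89]
61: hit
89: hit
61: hit
89: hit
14: miss, evict 44, frames [61, 89, 14]
31: miss, evict 14, frames [61, 89, 31]
14: miss, evict 31, frames [61, 89, 14]
35: miss, evict 14, frames [61, 89, 35]
31: miss, evict 35, frames [61, 89, 31]
39: miss, evict 31, frames [61, 89, 39]
35: miss, evict 39, frames [61, 89, 35]
Hits: 4.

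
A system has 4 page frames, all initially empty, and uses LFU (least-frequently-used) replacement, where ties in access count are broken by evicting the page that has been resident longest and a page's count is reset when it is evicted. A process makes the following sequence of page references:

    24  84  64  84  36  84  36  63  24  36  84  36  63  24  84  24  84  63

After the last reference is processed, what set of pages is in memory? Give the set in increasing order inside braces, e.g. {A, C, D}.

{24, 36, 63, 84}

24: miss, frames {24}
84: miss, frames {24,84}
64: miss, frames {24,84,64}
84: hit
36: miss, frames {24,84,64,36}
84: hit
36: hit
63: miss, evict 24, frames {84,64,36,63}
24: miss, evict 64, frames {84,36,63,24}
36: hit
84: hit
36: hit
63: hit
24: hit
84: hit
24: hit
84: hit
63: hit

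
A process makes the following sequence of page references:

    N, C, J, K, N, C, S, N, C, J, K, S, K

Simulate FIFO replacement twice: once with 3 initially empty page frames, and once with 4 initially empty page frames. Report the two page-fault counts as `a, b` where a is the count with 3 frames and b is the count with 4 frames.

3 frames: F F F F F F F . . F F . . → 9 faults.
4 frames: F F F F . . F F F F F F . → 10 faults.
10 > 9: adding a frame increased faults — Belady's anomaly.

9, 10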